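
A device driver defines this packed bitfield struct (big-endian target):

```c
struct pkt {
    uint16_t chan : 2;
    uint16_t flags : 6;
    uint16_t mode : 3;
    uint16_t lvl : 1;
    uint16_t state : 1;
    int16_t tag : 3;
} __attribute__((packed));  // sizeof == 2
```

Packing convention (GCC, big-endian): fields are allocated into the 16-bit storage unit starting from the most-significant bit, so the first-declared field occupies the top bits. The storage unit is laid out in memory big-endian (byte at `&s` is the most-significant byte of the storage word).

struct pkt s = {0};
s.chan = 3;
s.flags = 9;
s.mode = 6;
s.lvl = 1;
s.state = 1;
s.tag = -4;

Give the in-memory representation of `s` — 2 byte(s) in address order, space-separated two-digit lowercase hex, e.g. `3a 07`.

chan (2b) val=3 bits=0x3 at bit 14: 0xc000
flags (6b) val=9 bits=0x9 at bit 8: 0xc900
mode (3b) val=6 bits=0x6 at bit 5: 0xc9c0
lvl (1b) val=1 bits=0x1 at bit 4: 0xc9d0
state (1b) val=1 bits=0x1 at bit 3: 0xc9d8
tag (3b) val=-4 bits=0x4 at bit 0: 0xc9dc
word = 0xc9dc → big-endian bytes:
  [0]=0xc9  [1]=0xdc

c9 dc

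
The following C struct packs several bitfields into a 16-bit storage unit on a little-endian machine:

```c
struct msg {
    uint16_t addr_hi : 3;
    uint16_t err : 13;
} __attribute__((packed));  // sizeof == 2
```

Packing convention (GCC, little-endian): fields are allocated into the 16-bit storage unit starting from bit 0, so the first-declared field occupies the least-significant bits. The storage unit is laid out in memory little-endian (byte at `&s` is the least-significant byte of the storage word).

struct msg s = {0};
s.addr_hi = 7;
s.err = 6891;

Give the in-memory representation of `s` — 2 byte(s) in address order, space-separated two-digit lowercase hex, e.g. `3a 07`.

5f d7

[0+:3] addr_hi=7 & 0x7 = 0x7; word=0x0007
[3+:13] err=6891 & 0x1fff = 0x1aeb; word=0xd75f
word = 0xd75f → little-endian bytes:
  [0]=0x5f  [1]=0xd7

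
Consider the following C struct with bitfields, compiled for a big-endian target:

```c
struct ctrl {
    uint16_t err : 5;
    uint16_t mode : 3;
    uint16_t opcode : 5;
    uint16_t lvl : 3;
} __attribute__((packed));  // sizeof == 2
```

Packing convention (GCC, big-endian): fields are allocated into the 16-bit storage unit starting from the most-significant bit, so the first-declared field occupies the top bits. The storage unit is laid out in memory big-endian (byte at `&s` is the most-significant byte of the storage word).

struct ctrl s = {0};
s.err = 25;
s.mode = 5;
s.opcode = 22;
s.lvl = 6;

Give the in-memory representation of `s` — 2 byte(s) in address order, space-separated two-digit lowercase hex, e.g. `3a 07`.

err (5b) val=25 bits=0x19 at bit 11: 0xc800
mode (3b) val=5 bits=0x5 at bit 8: 0xcd00
opcode (5b) val=22 bits=0x16 at bit 3: 0xcdb0
lvl (3b) val=6 bits=0x6 at bit 0: 0xcdb6
word = 0xcdb6 → big-endian bytes:
  [0]=0xcd  [1]=0xb6

cd b6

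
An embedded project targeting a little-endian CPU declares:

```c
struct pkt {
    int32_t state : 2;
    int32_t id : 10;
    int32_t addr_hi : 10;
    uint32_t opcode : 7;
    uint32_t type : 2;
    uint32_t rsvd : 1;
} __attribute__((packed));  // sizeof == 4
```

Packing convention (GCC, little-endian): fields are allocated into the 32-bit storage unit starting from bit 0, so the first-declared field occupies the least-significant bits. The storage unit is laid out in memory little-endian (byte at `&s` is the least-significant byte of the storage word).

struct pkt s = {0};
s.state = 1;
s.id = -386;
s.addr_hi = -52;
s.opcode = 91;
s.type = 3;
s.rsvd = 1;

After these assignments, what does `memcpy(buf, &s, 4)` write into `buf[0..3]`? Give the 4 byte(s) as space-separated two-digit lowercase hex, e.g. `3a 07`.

state (2b) val=1 bits=0x1 at bit 0: 0x00000001
id (10b) val=-386 bits=0x27e at bit 2: 0x000009f9
addr_hi (10b) val=-52 bits=0x3cc at bit 12: 0x003cc9f9
opcode (7b) val=91 bits=0x5b at bit 22: 0x16fcc9f9
type (2b) val=3 bits=0x3 at bit 29: 0x76fcc9f9
rsvd (1b) val=1 bits=0x1 at bit 31: 0xf6fcc9f9
word = 0xf6fcc9f9 → little-endian bytes:
  [0]=0xf9  [1]=0xc9  [2]=0xfc  [3]=0xf6

f9 c9 fc f6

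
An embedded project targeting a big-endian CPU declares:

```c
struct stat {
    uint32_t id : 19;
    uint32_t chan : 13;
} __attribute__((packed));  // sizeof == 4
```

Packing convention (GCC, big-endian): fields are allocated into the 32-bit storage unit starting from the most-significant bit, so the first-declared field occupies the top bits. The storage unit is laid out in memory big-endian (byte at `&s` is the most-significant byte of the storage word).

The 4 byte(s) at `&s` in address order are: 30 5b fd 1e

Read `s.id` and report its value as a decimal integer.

99039

[0]=0x30 [1]=0x5b [2]=0xfd [3]=0x1e (big-endian) → word 0x305bfd1e
id:19 @ bit 13 → (0x305bfd1e>>13)&0x7ffff = 0x182df  ←
chan:13 @ bit 0 → (0x305bfd1e>>0)&0x1fff = 0x1d1e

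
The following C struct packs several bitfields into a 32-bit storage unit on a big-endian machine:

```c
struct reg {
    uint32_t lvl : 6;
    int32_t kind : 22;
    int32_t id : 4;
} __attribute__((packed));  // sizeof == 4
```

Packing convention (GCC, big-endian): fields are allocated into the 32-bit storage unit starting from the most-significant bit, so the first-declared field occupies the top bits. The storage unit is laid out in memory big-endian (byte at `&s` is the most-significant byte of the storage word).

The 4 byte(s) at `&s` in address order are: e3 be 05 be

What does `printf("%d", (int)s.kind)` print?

[0]=0xe3 [1]=0xbe [2]=0x05 [3]=0xbe (big-endian) → word 0xe3be05be
lvl:6 @ bit 26 → (0xe3be05be>>26)&0x3f = 0x38
kind:22 @ bit 4 → (0xe3be05be>>4)&0x3fffff = 0x3be05b  ←
id:4 @ bit 0 → (0xe3be05be>>0)&0xf = 0xe
kind signed 22b, MSB=1: 3924059 - 4194304 = -270245

-270245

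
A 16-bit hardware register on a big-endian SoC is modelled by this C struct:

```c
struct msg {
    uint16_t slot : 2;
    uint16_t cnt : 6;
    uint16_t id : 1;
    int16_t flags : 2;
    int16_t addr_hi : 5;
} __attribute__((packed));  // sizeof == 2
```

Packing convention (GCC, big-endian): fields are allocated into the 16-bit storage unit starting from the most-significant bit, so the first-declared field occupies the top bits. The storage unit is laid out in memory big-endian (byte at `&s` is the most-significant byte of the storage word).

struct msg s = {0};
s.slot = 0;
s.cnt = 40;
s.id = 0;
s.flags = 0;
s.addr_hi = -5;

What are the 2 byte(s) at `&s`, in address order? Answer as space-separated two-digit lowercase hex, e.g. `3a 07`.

slot (2b) val=0 bits=0x0 at bit 14: 0x0000
cnt (6b) val=40 bits=0x28 at bit 8: 0x2800
id (1b) val=0 bits=0x0 at bit 7: 0x2800
flags (2b) val=0 bits=0x0 at bit 5: 0x2800
addr_hi (5b) val=-5 bits=0x1b at bit 0: 0x281b
word = 0x281b → big-endian bytes:
  [0]=0x28  [1]=0x1b

28 1b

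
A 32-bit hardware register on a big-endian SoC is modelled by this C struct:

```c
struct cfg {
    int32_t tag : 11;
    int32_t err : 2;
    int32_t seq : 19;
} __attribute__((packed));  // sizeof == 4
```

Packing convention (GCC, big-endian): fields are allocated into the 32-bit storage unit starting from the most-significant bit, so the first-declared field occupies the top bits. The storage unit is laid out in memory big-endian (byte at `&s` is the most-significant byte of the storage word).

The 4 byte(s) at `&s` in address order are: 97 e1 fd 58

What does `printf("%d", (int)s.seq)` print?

[0]=0x97 [1]=0xe1 [2]=0xfd [3]=0x58 (big-endian) → word 0x97e1fd58
tag [21+:11] = (word>>21) & 0x7ff = 1215
err [19+:2] = (word>>19) & 0x3 = 0
seq [0+:19] = (word>>0) & 0x7ffff = 130392  ←
seq signed 19b, MSB=0: value = 130392

130392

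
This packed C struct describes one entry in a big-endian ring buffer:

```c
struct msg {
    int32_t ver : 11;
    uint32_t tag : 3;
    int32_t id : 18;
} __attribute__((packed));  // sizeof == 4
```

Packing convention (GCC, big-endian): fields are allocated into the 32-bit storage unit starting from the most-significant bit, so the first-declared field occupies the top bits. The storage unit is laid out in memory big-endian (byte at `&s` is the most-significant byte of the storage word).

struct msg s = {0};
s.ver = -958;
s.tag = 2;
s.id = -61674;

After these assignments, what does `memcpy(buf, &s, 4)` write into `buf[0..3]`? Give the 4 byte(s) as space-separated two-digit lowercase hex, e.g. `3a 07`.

88 4b 0f 16

ver (11b) val=-958 bits=0x442 at bit 21: 0x88400000
tag (3b) val=2 bits=0x2 at bit 18: 0x88480000
id (18b) val=-61674 bits=0x30f16 at bit 0: 0x884b0f16
word = 0x884b0f16 → big-endian bytes:
  [0]=0x88  [1]=0x4b  [2]=0x0f  [3]=0x16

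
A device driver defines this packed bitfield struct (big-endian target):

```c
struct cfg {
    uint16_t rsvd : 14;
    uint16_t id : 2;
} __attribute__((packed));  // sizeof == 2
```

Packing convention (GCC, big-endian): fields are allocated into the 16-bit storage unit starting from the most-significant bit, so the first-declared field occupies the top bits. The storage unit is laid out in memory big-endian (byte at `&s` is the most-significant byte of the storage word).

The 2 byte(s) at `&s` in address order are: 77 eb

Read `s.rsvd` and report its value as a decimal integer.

7674

[0]=0x77 [1]=0xeb (big-endian) → word 0x77eb
rsvd [2+:14] = (word>>2) & 0x3fff = 7674  ←
id [0+:2] = (word>>0) & 0x3 = 3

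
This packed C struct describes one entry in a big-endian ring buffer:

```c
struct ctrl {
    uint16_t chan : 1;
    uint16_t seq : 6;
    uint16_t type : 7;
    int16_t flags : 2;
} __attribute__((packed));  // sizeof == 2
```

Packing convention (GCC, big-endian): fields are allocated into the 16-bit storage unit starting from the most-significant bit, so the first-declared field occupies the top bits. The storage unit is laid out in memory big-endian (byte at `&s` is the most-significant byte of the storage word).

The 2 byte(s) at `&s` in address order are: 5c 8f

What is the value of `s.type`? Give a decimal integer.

35

[0]=0x5c [1]=0x8f (big-endian) → word 0x5c8f
chan:1 @ bit 15 → (0x5c8f>>15)&0x1 = 0x0
seq:6 @ bit 9 → (0x5c8f>>9)&0x3f = 0x2e
type:7 @ bit 2 → (0x5c8f>>2)&0x7f = 0x23  ←
flags:2 @ bit 0 → (0x5c8f>>0)&0x3 = 0x3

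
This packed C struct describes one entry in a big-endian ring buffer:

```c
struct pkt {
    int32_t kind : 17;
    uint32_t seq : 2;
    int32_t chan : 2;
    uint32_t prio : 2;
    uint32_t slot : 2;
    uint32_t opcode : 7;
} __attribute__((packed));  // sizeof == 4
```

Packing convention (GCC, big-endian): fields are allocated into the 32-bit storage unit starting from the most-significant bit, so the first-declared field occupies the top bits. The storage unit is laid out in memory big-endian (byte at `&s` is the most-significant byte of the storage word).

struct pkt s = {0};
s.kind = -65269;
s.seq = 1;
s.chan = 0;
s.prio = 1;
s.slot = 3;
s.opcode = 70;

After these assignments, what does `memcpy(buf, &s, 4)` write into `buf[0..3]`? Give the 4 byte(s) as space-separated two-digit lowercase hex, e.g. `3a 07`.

[15+:17] kind=-65269 & 0x1ffff = 0x1010b; word=0x80858000
[13+:2] seq=1 & 0x3 = 0x1; word=0x8085a000
[11+:2] chan=0 & 0x3 = 0x0; word=0x8085a000
[9+:2] prio=1 & 0x3 = 0x1; word=0x8085a200
[7+:2] slot=3 & 0x3 = 0x3; word=0x8085a380
[0+:7] opcode=70 & 0x7f = 0x46; word=0x8085a3c6
word = 0x8085a3c6 → big-endian bytes:
  [0]=0x80  [1]=0x85  [2]=0xa3  [3]=0xc6

80 85 a3 c6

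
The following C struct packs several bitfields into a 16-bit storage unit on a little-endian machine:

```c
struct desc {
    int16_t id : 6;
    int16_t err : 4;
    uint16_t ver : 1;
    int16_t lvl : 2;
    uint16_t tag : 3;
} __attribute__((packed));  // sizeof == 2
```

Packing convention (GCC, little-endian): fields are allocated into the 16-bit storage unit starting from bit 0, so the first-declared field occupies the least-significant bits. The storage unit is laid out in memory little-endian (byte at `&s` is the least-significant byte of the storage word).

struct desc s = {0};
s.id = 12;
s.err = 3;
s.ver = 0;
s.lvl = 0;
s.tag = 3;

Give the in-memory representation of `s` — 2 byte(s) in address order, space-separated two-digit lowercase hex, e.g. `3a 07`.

cc 60

[0+:6] id=12 & 0x3f = 0xc; word=0x000c
[6+:4] err=3 & 0xf = 0x3; word=0x00cc
[10+:1] ver=0 & 0x1 = 0x0; word=0x00cc
[11+:2] lvl=0 & 0x3 = 0x0; word=0x00cc
[13+:3] tag=3 & 0x7 = 0x3; word=0x60cc
word = 0x60cc → little-endian bytes:
  [0]=0xcc  [1]=0x60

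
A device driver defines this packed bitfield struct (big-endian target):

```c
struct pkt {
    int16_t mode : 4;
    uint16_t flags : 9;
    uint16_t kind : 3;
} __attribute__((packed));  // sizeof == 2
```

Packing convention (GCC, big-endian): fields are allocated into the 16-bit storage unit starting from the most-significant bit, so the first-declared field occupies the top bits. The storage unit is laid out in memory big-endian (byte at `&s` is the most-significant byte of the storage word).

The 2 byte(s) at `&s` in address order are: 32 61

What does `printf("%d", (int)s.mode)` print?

[0]=0x32 [1]=0x61 (big-endian) → word 0x3261
mode [12+:4] = (word>>12) & 0xf = 3  ←
flags [3+:9] = (word>>3) & 0x1ff = 76
kind [0+:3] = (word>>0) & 0x7 = 1
mode signed 4b, MSB=0: value = 3

3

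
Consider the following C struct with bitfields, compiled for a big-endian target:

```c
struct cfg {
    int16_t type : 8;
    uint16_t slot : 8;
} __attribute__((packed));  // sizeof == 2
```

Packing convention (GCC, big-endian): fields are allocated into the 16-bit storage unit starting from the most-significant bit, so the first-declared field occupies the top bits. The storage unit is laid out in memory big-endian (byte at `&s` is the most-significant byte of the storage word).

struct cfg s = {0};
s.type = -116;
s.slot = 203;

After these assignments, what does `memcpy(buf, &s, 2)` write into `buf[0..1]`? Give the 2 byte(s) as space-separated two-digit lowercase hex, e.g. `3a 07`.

8c cb

type:8 = -116 → 0x8c << 8 → word 0x8c00
slot:8 = 203 → 0xcb << 0 → word 0x8ccb
word = 0x8ccb → big-endian bytes:
  [0]=0x8c  [1]=0xcb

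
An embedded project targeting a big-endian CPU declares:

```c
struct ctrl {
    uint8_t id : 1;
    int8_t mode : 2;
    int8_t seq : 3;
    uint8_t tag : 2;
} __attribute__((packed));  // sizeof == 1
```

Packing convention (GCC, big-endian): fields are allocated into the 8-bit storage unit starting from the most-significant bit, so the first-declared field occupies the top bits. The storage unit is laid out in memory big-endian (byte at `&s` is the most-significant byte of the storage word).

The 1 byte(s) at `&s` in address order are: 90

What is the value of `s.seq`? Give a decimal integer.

-4

[0]=0x90 (big-endian) → word 0x90
id [7+:1] = (word>>7) & 0x1 = 1
mode [5+:2] = (word>>5) & 0x3 = 0
seq [2+:3] = (word>>2) & 0x7 = 4  ←
tag [0+:2] = (word>>0) & 0x3 = 0
seq signed 3b, MSB=1: 4 - 8 = -4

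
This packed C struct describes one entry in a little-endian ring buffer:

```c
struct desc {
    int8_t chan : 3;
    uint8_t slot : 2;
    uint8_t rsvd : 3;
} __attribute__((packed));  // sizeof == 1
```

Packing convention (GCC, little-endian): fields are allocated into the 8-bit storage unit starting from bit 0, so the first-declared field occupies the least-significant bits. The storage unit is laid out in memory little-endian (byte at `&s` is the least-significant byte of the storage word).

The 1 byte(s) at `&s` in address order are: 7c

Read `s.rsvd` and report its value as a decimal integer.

[0]=0x7c (little-endian) → word 0x7c
chan [0+:3] = (word>>0) & 0x7 = 4
slot [3+:2] = (word>>3) & 0x3 = 3
rsvd [5+:3] = (word>>5) & 0x7 = 3  ←

3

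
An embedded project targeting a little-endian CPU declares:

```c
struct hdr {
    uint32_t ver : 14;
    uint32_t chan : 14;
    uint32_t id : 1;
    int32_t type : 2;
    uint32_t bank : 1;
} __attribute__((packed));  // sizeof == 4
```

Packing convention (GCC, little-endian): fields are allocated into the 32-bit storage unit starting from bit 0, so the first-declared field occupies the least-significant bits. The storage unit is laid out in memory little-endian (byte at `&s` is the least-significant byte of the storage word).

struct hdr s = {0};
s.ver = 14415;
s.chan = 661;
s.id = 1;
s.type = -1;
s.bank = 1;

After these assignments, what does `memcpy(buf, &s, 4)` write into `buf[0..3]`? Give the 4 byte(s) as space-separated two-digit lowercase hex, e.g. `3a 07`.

[0+:14] ver=14415 & 0x3fff = 0x384f; word=0x0000384f
[14+:14] chan=661 & 0x3fff = 0x295; word=0x00a5784f
[28+:1] id=1 & 0x1 = 0x1; word=0x10a5784f
[29+:2] type=-1 & 0x3 = 0x3; word=0x70a5784f
[31+:1] bank=1 & 0x1 = 0x1; word=0xf0a5784f
word = 0xf0a5784f → little-endian bytes:
  [0]=0x4f  [1]=0x78  [2]=0xa5  [3]=0xf0

4f 78 a5 f0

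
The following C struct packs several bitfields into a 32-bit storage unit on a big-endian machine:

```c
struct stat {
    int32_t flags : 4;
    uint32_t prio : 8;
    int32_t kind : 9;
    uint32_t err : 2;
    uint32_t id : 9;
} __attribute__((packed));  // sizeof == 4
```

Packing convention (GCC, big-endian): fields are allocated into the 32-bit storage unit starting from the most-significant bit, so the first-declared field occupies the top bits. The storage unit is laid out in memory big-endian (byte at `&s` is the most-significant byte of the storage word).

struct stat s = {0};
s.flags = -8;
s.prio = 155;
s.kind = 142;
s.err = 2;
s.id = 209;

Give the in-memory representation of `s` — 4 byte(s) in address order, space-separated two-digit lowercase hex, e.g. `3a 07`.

flags (4b) val=-8 bits=0x8 at bit 28: 0x80000000
prio (8b) val=155 bits=0x9b at bit 20: 0x89b00000
kind (9b) val=142 bits=0x8e at bit 11: 0x89b47000
err (2b) val=2 bits=0x2 at bit 9: 0x89b47400
id (9b) val=209 bits=0xd1 at bit 0: 0x89b474d1
word = 0x89b474d1 → big-endian bytes:
  [0]=0x89  [1]=0xb4  [2]=0x74  [3]=0xd1

89 b4 74 d1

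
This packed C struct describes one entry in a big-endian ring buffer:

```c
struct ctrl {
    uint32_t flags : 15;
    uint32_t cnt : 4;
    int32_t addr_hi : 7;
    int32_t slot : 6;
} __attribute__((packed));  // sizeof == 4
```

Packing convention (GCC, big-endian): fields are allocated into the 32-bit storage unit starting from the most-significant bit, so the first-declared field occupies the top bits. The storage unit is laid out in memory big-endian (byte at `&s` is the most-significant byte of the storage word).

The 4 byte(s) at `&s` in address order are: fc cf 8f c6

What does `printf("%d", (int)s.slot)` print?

[0]=0xfc [1]=0xcf [2]=0x8f [3]=0xc6 (big-endian) → word 0xfccf8fc6
flags [17+:15] = (word>>17) & 0x7fff = 32359
cnt [13+:4] = (word>>13) & 0xf = 12
addr_hi [6+:7] = (word>>6) & 0x7f = 63
slot [0+:6] = (word>>0) & 0x3f = 6  ←
slot signed 6b, MSB=0: value = 6

6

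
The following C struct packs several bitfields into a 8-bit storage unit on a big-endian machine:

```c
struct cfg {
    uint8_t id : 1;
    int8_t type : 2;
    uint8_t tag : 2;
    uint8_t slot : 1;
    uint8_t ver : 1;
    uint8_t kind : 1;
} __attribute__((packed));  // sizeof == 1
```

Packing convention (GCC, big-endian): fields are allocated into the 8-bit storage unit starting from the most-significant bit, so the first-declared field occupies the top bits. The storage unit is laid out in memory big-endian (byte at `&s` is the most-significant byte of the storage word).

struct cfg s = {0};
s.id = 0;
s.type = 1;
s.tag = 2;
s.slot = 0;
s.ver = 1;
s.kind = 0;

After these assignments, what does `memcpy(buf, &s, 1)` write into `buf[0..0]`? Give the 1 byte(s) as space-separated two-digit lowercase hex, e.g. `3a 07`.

32

id (1b) val=0 bits=0x0 at bit 7: 0x00
type (2b) val=1 bits=0x1 at bit 5: 0x20
tag (2b) val=2 bits=0x2 at bit 3: 0x30
slot (1b) val=0 bits=0x0 at bit 2: 0x30
ver (1b) val=1 bits=0x1 at bit 1: 0x32
kind (1b) val=0 bits=0x0 at bit 0: 0x32
word = 0x32 → big-endian bytes:
  [0]=0x32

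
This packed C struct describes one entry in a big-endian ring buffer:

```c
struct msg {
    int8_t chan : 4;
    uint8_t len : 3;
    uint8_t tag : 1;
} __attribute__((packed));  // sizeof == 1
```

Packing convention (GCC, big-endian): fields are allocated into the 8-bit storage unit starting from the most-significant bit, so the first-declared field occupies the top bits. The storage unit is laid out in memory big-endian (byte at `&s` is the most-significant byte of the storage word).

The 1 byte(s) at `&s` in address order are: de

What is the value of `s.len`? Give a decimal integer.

7

[0]=0xde (big-endian) → word 0xde
chan [4+:4] = (word>>4) & 0xf = 13
len [1+:3] = (word>>1) & 0x7 = 7  ←
tag [0+:1] = (word>>0) & 0x1 = 0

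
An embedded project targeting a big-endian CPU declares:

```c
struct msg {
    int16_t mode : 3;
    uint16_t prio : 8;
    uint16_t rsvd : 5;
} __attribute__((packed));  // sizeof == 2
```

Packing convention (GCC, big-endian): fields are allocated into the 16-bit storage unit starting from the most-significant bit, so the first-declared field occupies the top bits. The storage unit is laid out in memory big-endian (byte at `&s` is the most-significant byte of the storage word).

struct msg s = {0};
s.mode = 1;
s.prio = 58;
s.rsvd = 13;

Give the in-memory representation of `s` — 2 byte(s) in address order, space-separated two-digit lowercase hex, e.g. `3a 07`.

mode (3b) val=1 bits=0x1 at bit 13: 0x2000
prio (8b) val=58 bits=0x3a at bit 5: 0x2740
rsvd (5b) val=13 bits=0xd at bit 0: 0x274d
word = 0x274d → big-endian bytes:
  [0]=0x27  [1]=0x4d

27 4d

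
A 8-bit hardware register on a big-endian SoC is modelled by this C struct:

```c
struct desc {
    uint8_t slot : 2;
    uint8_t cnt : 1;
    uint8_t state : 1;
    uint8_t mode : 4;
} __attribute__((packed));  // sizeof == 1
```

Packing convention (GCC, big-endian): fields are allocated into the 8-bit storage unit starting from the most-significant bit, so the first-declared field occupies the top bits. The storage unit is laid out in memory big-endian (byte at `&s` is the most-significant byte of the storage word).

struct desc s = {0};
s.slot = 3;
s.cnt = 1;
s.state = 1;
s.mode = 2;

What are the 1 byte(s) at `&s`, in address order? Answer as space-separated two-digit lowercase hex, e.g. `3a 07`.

slot (2b) val=3 bits=0x3 at bit 6: 0xc0
cnt (1b) val=1 bits=0x1 at bit 5: 0xe0
state (1b) val=1 bits=0x1 at bit 4: 0xf0
mode (4b) val=2 bits=0x2 at bit 0: 0xf2
word = 0xf2 → big-endian bytes:
  [0]=0xf2

f2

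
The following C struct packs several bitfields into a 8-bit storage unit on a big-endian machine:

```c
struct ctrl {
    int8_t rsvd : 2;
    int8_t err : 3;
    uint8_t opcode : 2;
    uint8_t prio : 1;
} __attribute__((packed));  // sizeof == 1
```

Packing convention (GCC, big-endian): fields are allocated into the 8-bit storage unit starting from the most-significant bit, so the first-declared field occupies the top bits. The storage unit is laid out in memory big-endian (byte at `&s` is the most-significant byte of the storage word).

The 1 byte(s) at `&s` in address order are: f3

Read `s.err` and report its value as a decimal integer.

[0]=0xf3 (big-endian) → word 0xf3
rsvd [6+:2] = (word>>6) & 0x3 = 3
err [3+:3] = (word>>3) & 0x7 = 6  ←
opcode [1+:2] = (word>>1) & 0x3 = 1
prio [0+:1] = (word>>0) & 0x1 = 1
err signed 3b, MSB=1: 6 - 8 = -2

-2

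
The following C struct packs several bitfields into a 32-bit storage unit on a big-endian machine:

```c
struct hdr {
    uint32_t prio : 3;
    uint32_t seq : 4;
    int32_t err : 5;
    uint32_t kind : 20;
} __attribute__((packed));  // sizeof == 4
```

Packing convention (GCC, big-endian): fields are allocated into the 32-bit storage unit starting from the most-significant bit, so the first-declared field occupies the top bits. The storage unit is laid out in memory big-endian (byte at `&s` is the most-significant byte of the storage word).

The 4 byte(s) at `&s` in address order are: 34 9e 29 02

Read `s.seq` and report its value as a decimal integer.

[0]=0x34 [1]=0x9e [2]=0x29 [3]=0x02 (big-endian) → word 0x349e2902
prio:3 @ bit 29 → (0x349e2902>>29)&0x7 = 0x1
seq:4 @ bit 25 → (0x349e2902>>25)&0xf = 0xa  ←
err:5 @ bit 20 → (0x349e2902>>20)&0x1f = 0x9
kind:20 @ bit 0 → (0x349e2902>>0)&0xfffff = 0xe2902

10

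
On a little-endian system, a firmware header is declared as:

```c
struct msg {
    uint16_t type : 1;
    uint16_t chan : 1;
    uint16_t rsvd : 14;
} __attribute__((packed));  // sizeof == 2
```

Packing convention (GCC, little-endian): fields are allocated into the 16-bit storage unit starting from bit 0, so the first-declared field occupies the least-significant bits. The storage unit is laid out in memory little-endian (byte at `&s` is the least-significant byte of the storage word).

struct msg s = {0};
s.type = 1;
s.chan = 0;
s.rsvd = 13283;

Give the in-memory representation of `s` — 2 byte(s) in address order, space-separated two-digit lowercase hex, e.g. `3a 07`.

[0+:1] type=1 & 0x1 = 0x1; word=0x0001
[1+:1] chan=0 & 0x1 = 0x0; word=0x0001
[2+:14] rsvd=13283 & 0x3fff = 0x33e3; word=0xcf8d
word = 0xcf8d → little-endian bytes:
  [0]=0x8d  [1]=0xcf

8d cf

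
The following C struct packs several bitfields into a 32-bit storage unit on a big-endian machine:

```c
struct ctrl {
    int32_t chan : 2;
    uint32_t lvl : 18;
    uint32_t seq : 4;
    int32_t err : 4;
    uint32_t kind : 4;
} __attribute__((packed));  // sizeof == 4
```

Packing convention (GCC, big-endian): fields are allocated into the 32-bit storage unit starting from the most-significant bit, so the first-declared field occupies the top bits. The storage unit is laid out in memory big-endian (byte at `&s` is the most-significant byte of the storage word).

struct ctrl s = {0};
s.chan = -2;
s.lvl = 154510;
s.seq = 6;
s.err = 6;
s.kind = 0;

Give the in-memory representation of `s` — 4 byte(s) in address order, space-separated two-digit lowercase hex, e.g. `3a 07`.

chan:2 = -2 → 0x2 << 30 → word 0x80000000
lvl:18 = 154510 → 0x25b8e << 12 → word 0xa5b8e000
seq:4 = 6 → 0x6 << 8 → word 0xa5b8e600
err:4 = 6 → 0x6 << 4 → word 0xa5b8e660
kind:4 = 0 → 0x0 << 0 → word 0xa5b8e660
word = 0xa5b8e660 → big-endian bytes:
  [0]=0xa5  [1]=0xb8  [2]=0xe6  [3]=0x60

a5 b8 e6 60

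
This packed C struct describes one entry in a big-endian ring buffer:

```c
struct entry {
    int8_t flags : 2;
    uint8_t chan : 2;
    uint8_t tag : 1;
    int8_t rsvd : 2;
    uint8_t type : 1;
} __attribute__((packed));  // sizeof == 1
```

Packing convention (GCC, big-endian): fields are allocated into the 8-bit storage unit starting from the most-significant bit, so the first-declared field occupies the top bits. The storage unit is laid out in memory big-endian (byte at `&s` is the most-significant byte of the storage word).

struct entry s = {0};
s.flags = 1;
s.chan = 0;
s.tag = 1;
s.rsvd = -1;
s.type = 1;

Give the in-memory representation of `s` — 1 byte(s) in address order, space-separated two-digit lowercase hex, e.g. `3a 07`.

4f

flags:2 = 1 → 0x1 << 6 → word 0x40
chan:2 = 0 → 0x0 << 4 → word 0x40
tag:1 = 1 → 0x1 << 3 → word 0x48
rsvd:2 = -1 → 0x3 << 1 → word 0x4e
type:1 = 1 → 0x1 << 0 → word 0x4f
word = 0x4f → big-endian bytes:
  [0]=0x4f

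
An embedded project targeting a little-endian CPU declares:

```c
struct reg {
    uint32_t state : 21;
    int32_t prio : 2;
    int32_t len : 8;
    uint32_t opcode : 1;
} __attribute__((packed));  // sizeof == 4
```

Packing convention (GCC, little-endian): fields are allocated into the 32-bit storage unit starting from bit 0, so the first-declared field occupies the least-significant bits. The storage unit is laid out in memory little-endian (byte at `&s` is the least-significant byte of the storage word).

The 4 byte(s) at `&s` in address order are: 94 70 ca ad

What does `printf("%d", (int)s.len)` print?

[0]=0x94 [1]=0x70 [2]=0xca [3]=0xad (little-endian) → word 0xadca7094
state [0+:21] = (word>>0) & 0x1fffff = 684180
prio [21+:2] = (word>>21) & 0x3 = 2
len [23+:8] = (word>>23) & 0xff = 91  ←
opcode [31+:1] = (word>>31) & 0x1 = 1
len signed 8b, MSB=0: value = 91

91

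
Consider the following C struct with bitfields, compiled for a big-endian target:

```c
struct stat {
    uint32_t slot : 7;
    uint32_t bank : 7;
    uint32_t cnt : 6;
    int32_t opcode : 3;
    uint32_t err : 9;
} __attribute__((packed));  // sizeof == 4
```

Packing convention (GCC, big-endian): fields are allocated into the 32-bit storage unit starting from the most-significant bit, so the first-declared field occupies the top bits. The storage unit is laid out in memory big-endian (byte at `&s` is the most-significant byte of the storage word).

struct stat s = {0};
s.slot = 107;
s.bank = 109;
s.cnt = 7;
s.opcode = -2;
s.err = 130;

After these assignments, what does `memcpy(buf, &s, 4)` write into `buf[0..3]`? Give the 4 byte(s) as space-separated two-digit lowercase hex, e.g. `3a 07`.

[25+:7] slot=107 & 0x7f = 0x6b; word=0xd6000000
[18+:7] bank=109 & 0x7f = 0x6d; word=0xd7b40000
[12+:6] cnt=7 & 0x3f = 0x7; word=0xd7b47000
[9+:3] opcode=-2 & 0x7 = 0x6; word=0xd7b47c00
[0+:9] err=130 & 0x1ff = 0x82; word=0xd7b47c82
word = 0xd7b47c82 → big-endian bytes:
  [0]=0xd7  [1]=0xb4  [2]=0x7c  [3]=0x82

d7 b4 7c 82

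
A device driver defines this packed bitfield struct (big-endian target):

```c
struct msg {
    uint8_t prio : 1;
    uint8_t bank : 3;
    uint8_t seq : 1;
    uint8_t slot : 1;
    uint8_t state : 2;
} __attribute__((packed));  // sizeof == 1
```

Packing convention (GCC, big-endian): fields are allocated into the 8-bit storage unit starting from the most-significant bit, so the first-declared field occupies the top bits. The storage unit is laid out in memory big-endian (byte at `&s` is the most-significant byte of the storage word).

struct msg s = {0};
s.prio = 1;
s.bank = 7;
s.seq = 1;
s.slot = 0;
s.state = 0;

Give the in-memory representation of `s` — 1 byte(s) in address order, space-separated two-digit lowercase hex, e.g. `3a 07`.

f8

[7+:1] prio=1 & 0x1 = 0x1; word=0x80
[4+:3] bank=7 & 0x7 = 0x7; word=0xf0
[3+:1] seq=1 & 0x1 = 0x1; word=0xf8
[2+:1] slot=0 & 0x1 = 0x0; word=0xf8
[0+:2] state=0 & 0x3 = 0x0; word=0xf8
word = 0xf8 → big-endian bytes:
  [0]=0xf8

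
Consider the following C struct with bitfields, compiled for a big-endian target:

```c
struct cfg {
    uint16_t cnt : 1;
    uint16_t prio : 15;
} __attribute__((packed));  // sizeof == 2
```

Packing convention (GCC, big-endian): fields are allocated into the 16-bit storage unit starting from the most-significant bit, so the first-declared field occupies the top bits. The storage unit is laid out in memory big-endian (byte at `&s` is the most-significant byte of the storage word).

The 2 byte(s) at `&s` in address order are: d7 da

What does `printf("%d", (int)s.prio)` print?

[0]=0xd7 [1]=0xda (big-endian) → word 0xd7da
cnt [15+:1] = (word>>15) & 0x1 = 1
prio [0+:15] = (word>>0) & 0x7fff = 22490  ←

22490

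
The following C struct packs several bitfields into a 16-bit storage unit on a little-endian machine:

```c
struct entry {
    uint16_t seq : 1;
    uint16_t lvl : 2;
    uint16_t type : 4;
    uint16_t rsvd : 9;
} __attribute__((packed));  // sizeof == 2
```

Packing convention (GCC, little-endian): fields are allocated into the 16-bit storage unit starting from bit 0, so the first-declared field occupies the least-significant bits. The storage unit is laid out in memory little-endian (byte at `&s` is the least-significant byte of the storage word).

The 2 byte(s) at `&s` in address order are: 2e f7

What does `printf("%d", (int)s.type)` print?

[0]=0x2e [1]=0xf7 (little-endian) → word 0xf72e
seq:1 @ bit 0 → (0xf72e>>0)&0x1 = 0x0
lvl:2 @ bit 1 → (0xf72e>>1)&0x3 = 0x3
type:4 @ bit 3 → (0xf72e>>3)&0xf = 0x5  ←
rsvd:9 @ bit 7 → (0xf72e>>7)&0x1ff = 0x1ee

5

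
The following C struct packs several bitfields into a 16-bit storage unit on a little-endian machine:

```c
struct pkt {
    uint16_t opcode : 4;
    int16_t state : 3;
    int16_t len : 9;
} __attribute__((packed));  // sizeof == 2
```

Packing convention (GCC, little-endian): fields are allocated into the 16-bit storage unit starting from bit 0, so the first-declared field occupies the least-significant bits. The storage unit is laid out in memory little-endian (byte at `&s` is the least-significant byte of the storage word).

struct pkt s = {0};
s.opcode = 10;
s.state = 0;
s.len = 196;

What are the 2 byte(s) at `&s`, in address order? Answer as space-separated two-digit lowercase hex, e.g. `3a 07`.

[0+:4] opcode=10 & 0xf = 0xa; word=0x000a
[4+:3] state=0 & 0x7 = 0x0; word=0x000a
[7+:9] len=196 & 0x1ff = 0xc4; word=0x620a
word = 0x620a → little-endian bytes:
  [0]=0x0a  [1]=0x62

0a 62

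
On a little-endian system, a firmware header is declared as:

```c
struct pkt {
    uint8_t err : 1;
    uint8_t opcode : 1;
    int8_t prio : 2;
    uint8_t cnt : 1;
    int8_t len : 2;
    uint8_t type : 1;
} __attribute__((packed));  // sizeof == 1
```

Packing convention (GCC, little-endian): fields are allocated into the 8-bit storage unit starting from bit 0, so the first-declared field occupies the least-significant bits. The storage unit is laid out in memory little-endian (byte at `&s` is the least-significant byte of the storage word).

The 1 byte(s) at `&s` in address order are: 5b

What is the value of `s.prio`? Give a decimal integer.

-2

[0]=0x5b (little-endian) → word 0x5b
err:1 @ bit 0 → (0x5b>>0)&0x1 = 0x1
opcode:1 @ bit 1 → (0x5b>>1)&0x1 = 0x1
prio:2 @ bit 2 → (0x5b>>2)&0x3 = 0x2  ←
cnt:1 @ bit 4 → (0x5b>>4)&0x1 = 0x1
len:2 @ bit 5 → (0x5b>>5)&0x3 = 0x2
type:1 @ bit 7 → (0x5b>>7)&0x1 = 0x0
prio signed 2b, MSB=1: 2 - 4 = -2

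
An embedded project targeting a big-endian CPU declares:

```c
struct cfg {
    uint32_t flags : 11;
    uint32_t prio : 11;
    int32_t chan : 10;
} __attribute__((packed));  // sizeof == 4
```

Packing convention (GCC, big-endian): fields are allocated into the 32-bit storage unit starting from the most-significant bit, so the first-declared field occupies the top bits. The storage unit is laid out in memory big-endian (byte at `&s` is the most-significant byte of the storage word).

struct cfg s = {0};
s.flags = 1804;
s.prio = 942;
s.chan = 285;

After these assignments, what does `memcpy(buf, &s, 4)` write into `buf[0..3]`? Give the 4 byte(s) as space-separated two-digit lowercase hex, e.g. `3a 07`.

flags (11b) val=1804 bits=0x70c at bit 21: 0xe1800000
prio (11b) val=942 bits=0x3ae at bit 10: 0xe18eb800
chan (10b) val=285 bits=0x11d at bit 0: 0xe18eb91d
word = 0xe18eb91d → big-endian bytes:
  [0]=0xe1  [1]=0x8e  [2]=0xb9  [3]=0x1d

e1 8e b9 1d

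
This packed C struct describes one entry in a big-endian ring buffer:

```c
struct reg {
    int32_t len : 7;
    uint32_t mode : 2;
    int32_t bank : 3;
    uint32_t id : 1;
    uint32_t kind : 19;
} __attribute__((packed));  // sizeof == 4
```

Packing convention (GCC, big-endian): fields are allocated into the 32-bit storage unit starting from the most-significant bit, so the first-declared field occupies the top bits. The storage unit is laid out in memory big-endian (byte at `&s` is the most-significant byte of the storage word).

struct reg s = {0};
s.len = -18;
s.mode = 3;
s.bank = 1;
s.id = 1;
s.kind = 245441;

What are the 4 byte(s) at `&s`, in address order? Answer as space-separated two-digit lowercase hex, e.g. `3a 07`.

len (7b) val=-18 bits=0x6e at bit 25: 0xdc000000
mode (2b) val=3 bits=0x3 at bit 23: 0xdd800000
bank (3b) val=1 bits=0x1 at bit 20: 0xdd900000
id (1b) val=1 bits=0x1 at bit 19: 0xdd980000
kind (19b) val=245441 bits=0x3bec1 at bit 0: 0xdd9bbec1
word = 0xdd9bbec1 → big-endian bytes:
  [0]=0xdd  [1]=0x9b  [2]=0xbe  [3]=0xc1

dd 9b be c1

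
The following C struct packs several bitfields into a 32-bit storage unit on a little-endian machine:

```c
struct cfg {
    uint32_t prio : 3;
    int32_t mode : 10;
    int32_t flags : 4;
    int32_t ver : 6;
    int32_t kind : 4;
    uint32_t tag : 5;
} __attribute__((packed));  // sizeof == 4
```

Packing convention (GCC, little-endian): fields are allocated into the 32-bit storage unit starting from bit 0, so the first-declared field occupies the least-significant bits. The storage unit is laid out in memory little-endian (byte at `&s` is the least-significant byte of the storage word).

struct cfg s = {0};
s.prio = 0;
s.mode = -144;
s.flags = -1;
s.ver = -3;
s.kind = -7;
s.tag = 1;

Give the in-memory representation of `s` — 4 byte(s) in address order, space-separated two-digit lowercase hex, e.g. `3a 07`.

80 fb fb 0c

[0+:3] prio=0 & 0x7 = 0x0; word=0x00000000
[3+:10] mode=-144 & 0x3ff = 0x370; word=0x00001b80
[13+:4] flags=-1 & 0xf = 0xf; word=0x0001fb80
[17+:6] ver=-3 & 0x3f = 0x3d; word=0x007bfb80
[23+:4] kind=-7 & 0xf = 0x9; word=0x04fbfb80
[27+:5] tag=1 & 0x1f = 0x1; word=0x0cfbfb80
word = 0x0cfbfb80 → little-endian bytes:
  [0]=0x80  [1]=0xfb  [2]=0xfb  [3]=0x0c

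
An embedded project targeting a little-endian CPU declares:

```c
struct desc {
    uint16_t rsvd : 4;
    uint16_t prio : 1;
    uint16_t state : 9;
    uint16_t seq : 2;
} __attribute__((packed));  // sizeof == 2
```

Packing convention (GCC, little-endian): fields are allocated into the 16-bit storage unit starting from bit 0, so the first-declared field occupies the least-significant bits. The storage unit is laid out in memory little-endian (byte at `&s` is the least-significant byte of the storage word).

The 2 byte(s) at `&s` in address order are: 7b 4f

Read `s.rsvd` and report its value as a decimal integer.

[0]=0x7b [1]=0x4f (little-endian) → word 0x4f7b
rsvd:4 @ bit 0 → (0x4f7b>>0)&0xf = 0xb  ←
prio:1 @ bit 4 → (0x4f7b>>4)&0x1 = 0x1
state:9 @ bit 5 → (0x4f7b>>5)&0x1ff = 0x7b
seq:2 @ bit 14 → (0x4f7b>>14)&0x3 = 0x1

11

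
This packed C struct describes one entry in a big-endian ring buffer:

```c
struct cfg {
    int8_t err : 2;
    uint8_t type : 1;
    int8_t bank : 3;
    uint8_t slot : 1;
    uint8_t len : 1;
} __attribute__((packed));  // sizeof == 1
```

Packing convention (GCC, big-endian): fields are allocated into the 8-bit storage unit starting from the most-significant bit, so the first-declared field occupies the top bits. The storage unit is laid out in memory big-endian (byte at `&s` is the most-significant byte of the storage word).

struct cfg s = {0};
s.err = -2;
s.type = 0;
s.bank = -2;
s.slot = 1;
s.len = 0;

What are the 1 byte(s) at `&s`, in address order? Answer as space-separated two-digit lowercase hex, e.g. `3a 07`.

9a

err:2 = -2 → 0x2 << 6 → word 0x80
type:1 = 0 → 0x0 << 5 → word 0x80
bank:3 = -2 → 0x6 << 2 → word 0x98
slot:1 = 1 → 0x1 << 1 → word 0x9a
len:1 = 0 → 0x0 << 0 → word 0x9a
word = 0x9a → big-endian bytes:
  [0]=0x9a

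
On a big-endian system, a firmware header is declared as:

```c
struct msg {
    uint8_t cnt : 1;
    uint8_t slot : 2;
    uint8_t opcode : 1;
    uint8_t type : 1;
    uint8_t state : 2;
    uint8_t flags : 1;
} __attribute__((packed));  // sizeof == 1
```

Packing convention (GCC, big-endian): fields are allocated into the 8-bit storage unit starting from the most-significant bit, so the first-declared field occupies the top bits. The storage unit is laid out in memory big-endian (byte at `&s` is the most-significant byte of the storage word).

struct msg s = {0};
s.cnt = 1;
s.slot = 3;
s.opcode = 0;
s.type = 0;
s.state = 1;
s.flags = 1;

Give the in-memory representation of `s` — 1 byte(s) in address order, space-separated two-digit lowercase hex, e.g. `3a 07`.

e3

[7+:1] cnt=1 & 0x1 = 0x1; word=0x80
[5+:2] slot=3 & 0x3 = 0x3; word=0xe0
[4+:1] opcode=0 & 0x1 = 0x0; word=0xe0
[3+:1] type=0 & 0x1 = 0x0; word=0xe0
[1+:2] state=1 & 0x3 = 0x1; word=0xe2
[0+:1] flags=1 & 0x1 = 0x1; word=0xe3
word = 0xe3 → big-endian bytes:
  [0]=0xe3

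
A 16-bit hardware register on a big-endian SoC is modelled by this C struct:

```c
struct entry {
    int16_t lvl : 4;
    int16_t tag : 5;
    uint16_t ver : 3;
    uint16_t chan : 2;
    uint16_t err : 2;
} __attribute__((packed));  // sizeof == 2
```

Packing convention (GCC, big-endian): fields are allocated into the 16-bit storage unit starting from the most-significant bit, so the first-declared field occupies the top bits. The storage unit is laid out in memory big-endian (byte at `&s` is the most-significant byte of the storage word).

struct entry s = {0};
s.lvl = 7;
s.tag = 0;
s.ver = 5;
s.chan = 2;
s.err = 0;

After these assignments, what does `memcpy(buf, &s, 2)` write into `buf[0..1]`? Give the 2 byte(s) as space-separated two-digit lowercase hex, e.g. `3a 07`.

70 58

lvl:4 = 7 → 0x7 << 12 → word 0x7000
tag:5 = 0 → 0x0 << 7 → word 0x7000
ver:3 = 5 → 0x5 << 4 → word 0x7050
chan:2 = 2 → 0x2 << 2 → word 0x7058
err:2 = 0 → 0x0 << 0 → word 0x7058
word = 0x7058 → big-endian bytes:
  [0]=0x70  [1]=0x58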